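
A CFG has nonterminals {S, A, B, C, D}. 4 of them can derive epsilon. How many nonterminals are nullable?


Nonterminals: {S, A, B, C, D}
A nonterminal is nullable if it can derive epsilon
Counting nullable nonterminals: 4
Total nullable = 4

4


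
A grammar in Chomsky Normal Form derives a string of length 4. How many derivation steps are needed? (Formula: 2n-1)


Chomsky Normal Form derivation:
String length n = 4
Each step either:
  - Splits a nonterminal into two (n-1 such steps)
  - Converts a nonterminal to terminal (n such steps)
Total = (n-1) + n = 2n - 1
= 2(4) - 1
= 8 - 1
= 7

7


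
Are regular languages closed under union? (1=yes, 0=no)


Regular languages are closed under:
- Union (DFA product construction)
- Intersection (DFA product construction)
- Complement (swap accept/reject states)
- Concatenation (NFA construction)
- Kleene star (NFA construction)
union is in this list
Therefore: closed

1


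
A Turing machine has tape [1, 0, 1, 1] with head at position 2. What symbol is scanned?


Tape: [1, 0, 1, 1]
Positions: 0 1 2 3
Values:    1 0 1 1
Head at position 2
tape[2] = 1

1


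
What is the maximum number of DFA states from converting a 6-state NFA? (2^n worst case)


NFA has 6 states
Subset construction: each DFA state = subset of NFA states
Maximum subsets = 2^6
2^6 = 64

64


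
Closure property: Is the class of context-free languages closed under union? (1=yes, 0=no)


CFL closure properties:
  Closed under: union, concatenation, Kleene star
  NOT closed under: intersection, complement
Operation 'union' is in closed list -> Yes (closed)

1


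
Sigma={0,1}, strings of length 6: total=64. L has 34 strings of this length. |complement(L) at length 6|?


Alphabet: {0,1}
String length: 6
Total strings of length 6 = 2^6 = 64
Strings in L = 34
Complement = total - |L|
= 64 - 34
= 30

30


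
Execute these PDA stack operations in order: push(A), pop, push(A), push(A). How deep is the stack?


Tracing stack operations:
  push(A) -> stack = [A], depth=1
  pop -> removed A, stack = [], depth=0
  push(A) -> stack = [A], depth=1
  push(A) -> stack = [A,A], depth=2
Final depth = 2

2


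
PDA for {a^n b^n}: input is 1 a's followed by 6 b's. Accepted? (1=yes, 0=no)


Language requires equal numbers of a's and b's
PDA pushes for each 'a', pops for each 'b'
Number of a's = 1
Number of b's = 6
1 != 6 -> Reject

0


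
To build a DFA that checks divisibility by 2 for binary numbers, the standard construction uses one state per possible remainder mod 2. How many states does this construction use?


Divisibility by 2 is tracked via the remainder mod 2: 0, 1, ..., 1
The construction assigns one state to each remainder
Number of remainders = 2

2


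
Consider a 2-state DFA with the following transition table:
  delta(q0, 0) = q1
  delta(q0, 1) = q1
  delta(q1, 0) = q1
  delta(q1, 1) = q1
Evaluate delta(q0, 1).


Looking up transition function:
delta(q0, 1) in the table
Row: q0, Column: 1
Result: q1

q1


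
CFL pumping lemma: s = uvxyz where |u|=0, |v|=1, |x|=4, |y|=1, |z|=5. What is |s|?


|s| = |u| + |v| + |x| + |y| + |z|
= 0 + 1 + 4 + 1 + 5
= 1 + 4 + 6
= 5 + 6
= 11

11


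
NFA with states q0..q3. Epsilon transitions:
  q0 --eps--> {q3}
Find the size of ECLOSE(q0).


Starting from q0
Initialize closure = {q0}
Follow epsilon from q0 -> add q3
Final closure: {q0, q3}
Size = 2

2


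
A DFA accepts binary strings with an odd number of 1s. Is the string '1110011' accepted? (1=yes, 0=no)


DFA has 2 states: q_even (start, accept=no) and q_odd
Processing string '1110011' character by character:
  Position 0: read '1', 1-count=1 -> q_odd
  Position 1: read '1', 1-count=2 -> q_even
  Position 2: read '1', 1-count=3 -> q_odd
  Position 3: read '0', 1-count=3 -> q_odd (no change)
  Position 4: read '0', 1-count=3 -> q_odd (no change)
  Position 5: read '1', 1-count=4 -> q_even
  Position 6: read '1', 1-count=5 -> q_odd
Final state: q_odd, total 1s = 5 (odd); the DFA requires an odd count -> accept

1


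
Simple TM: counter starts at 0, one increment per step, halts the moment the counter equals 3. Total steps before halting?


Counter starts at 0. Counting sequence:
  Step 1: counter = 1
  Step 2: counter = 2
  Step 3: counter = 3
Counter reached 3 -> halt
Total steps = 3

3


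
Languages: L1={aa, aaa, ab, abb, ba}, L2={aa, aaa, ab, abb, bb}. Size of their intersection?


L1 = {aa, aaa, ab, abb, ba}
L2 = {aa, aaa, ab, abb, bb}
Checking each string in L1 against L2:
  'aa': in L2? Yes
  'aaa': in L2? Yes
  'ab': in L2? Yes
  'abb': in L2? Yes
  'ba': in L2? No
Intersection = {aa, aaa, ab, abb}
|L1 ∩ L2| = 4

4


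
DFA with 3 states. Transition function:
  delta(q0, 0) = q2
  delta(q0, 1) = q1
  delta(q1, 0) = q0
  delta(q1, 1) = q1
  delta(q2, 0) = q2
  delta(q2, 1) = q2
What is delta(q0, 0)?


Looking up transition function:
delta(q0, 0) in the table
Row: q0, Column: 0
Result: q2

q2


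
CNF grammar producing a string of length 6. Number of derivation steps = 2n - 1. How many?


Chomsky Normal Form derivation:
String length n = 6
Each step either:
  - Splits a nonterminal into two (n-1 such steps)
  - Converts a nonterminal to terminal (n such steps)
Total = (n-1) + n = 2n - 1
= 2(6) - 1
= 12 - 1
= 11

11


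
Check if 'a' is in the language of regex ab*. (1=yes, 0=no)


Pattern: ab*
String: 'a'
Pattern requires: exactly one 'a' followed by zero or more 'b's
First char is 'a' -> OK
Rest '': all b's? Yes
Result: 1

1


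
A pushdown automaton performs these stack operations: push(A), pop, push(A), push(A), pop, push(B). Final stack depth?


Tracing stack operations:
  push(A) -> stack = [A], depth=1
  pop -> removed A, stack = [], depth=0
  push(A) -> stack = [A], depth=1
  push(A) -> stack = [A,A], depth=2
  pop -> removed A, stack = [A], depth=1
  push(B) -> stack = [A,B], depth=2
Final depth = 2

2


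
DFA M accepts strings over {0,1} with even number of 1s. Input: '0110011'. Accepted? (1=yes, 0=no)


DFA has 2 states: q_even (start, accept=yes) and q_odd
Processing string '0110011' character by character:
  Position 0: read '0', 1-count=0 -> q_even (no change)
  Position 1: read '1', 1-count=1 -> q_odd
  Position 2: read '1', 1-count=2 -> q_even
  Position 3: read '0', 1-count=2 -> q_even (no change)
  Position 4: read '0', 1-count=2 -> q_even (no change)
  Position 5: read '1', 1-count=3 -> q_odd
  Position 6: read '1', 1-count=4 -> q_even
Final state: q_even, total 1s = 4 (even); the DFA requires an even count -> accept

1


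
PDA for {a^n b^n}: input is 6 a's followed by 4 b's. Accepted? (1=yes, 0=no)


Language requires equal numbers of a's and b's
PDA pushes for each 'a', pops for each 'b'
Number of a's = 6
Number of b's = 4
6 != 4 -> Reject

0


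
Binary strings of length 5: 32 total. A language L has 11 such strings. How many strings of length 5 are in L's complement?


Alphabet: {0,1}
String length: 5
Total strings of length 5 = 2^5 = 32
Strings in L = 11
Complement = total - |L|
= 32 - 11
= 21

21


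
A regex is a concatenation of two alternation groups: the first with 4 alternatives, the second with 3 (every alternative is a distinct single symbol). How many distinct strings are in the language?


First group: 4 alternatives
Second group: 3 alternatives
Concatenation: each choice from group 1 pairs with each from group 2
Total = 4 x 3 = 12

12


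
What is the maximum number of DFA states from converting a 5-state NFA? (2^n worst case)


NFA has 5 states
Subset construction: each DFA state = subset of NFA states
Maximum subsets = 2^5
2^5 = 32

32


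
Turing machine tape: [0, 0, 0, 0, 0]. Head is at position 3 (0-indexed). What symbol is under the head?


Tape: [0, 0, 0, 0, 0]
Positions: 0 1 2 3 4
Values:    0 0 0 0 0
Head at position 3
tape[3] = 0

0


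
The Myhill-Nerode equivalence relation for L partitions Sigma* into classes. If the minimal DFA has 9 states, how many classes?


Myhill-Nerode theorem:
Number of equivalence classes = number of states in minimal DFA
Minimal DFA states = 9
Therefore equivalence classes = 9

9


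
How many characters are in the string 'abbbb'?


String: 'abbbb'
Counting characters:
  'a' appears 1 time(s)
  'b' appears 4 time(s)
Total length = 1 + 4 = 5

5


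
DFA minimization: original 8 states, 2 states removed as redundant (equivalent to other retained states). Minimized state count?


Original DFA: 8 states
Redundant states removed: 2
Minimized states = original - removed
= 8 - 2
= 6

6


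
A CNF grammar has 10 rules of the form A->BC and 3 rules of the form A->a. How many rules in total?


CNF allows two rule forms:
  A -> BC (binary): 10 rules
  A -> a (terminal): 3 rules
Total = 10 + 3 = 13

13


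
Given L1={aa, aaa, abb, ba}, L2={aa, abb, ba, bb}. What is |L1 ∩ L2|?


L1 = {aa, aaa, abb, ba}
L2 = {aa, abb, ba, bb}
Checking each string in L1 against L2:
  'aa': in L2? Yes
  'aaa': in L2? No
  'abb': in L2? Yes
  'ba': in L2? Yes
Intersection = {aa, abb, ba}
|L1 ∩ L2| = 3

3


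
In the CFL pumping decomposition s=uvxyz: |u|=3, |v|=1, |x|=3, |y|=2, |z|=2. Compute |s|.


|s| = |u| + |v| + |x| + |y| + |z|
= 3 + 1 + 3 + 2 + 2
= 4 + 3 + 4
= 7 + 4
= 11

11


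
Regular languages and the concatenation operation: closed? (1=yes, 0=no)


Regular languages are closed under all standard operations:
- Union: Yes (product construction)
- Intersection: Yes (product construction)
- Complement: Yes (swap accept/reject)
- Concatenation: Yes (NFA construction)
Operation: concatenation -> Closed

1


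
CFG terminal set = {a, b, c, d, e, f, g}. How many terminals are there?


Terminal symbols: a, b, c, d, e, f, g
Counting each: a (#1), b (#2), c (#3), d (#4), e (#5), f (#6), g (#7)
Total = 7

7


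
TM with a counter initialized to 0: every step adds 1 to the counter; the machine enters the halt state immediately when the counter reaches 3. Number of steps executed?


Counter starts at 0. Counting sequence:
  Step 1: counter = 1
  Step 2: counter = 2
  Step 3: counter = 3
Counter reached 3 -> halt
Total steps = 3

3


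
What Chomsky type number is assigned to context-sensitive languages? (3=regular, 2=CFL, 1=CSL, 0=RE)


Chomsky hierarchy levels:
  Type 3: Regular (DFA/NFA/regex)
  Type 2: Context-free (PDA)
  Type 1: Context-sensitive
  Type 0: Recursively enumerable (TM)
'context-sensitive' corresponds to Type 1

1


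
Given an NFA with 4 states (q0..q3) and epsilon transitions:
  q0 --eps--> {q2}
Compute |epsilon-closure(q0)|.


Starting from q0
Initialize closure = {q0}
Follow epsilon from q0 -> add q2
Final closure: {q0, q2}
Size = 2

2


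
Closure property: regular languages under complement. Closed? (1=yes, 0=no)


Regular languages are closed under:
- Union (DFA product construction)
- Intersection (DFA product construction)
- Complement (swap accept/reject states)
- Concatenation (NFA construction)
- Kleene star (NFA construction)
complement is in this list
Therefore: closed

1


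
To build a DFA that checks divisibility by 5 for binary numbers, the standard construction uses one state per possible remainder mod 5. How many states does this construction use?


Divisibility by 5 is tracked via the remainder mod 5: 0, 1, ..., 4
The construction assigns one state to each remainder
Number of remainders = 5

5


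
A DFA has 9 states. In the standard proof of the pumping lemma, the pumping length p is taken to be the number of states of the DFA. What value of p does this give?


Pumping lemma for regular languages (standard proof):
Take p = |Q|, the number of DFA states.
Any string of length >= |Q| passes through |Q|+1 states while reading its first |Q| symbols,
so by pigeonhole some state repeats, giving the loop that can be pumped.
Here |Q| = 9
Therefore the proof uses p = 9

9


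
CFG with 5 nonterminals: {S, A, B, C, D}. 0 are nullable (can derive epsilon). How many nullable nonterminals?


Nonterminals: {S, A, B, C, D}
A nonterminal is nullable if it can derive epsilon
Counting nullable nonterminals: 0
Total nullable = 0

0


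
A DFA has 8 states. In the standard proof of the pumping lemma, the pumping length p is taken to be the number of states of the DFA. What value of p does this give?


Pumping lemma for regular languages (standard proof):
Take p = |Q|, the number of DFA states.
Any string of length >= |Q| passes through |Q|+1 states while reading its first |Q| symbols,
so by pigeonhole some state repeats, giving the loop that can be pumped.
Here |Q| = 8
Therefore the proof uses p = 8

8


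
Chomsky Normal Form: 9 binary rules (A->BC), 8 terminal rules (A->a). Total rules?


CNF allows two rule forms:
  A -> BC (binary): 9 rules
  A -> a (terminal): 8 rules
Total = 9 + 8 = 17

17


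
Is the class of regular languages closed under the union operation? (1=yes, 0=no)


Regular languages are closed under:
- Union (DFA product construction)
- Intersection (DFA product construction)
- Complement (swap accept/reject states)
- Concatenation (NFA construction)
- Kleene star (NFA construction)
union is in this list
Therefore: closed

1


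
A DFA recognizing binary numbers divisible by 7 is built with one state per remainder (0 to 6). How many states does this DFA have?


Divisibility by 7 is tracked via the remainder mod 7: 0, 1, ..., 6
The construction assigns one state to each remainder
Number of remainders = 7

7


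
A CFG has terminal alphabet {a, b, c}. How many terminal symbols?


Terminal symbols: a, b, c
Counting each: a (#1), b (#2), c (#3)
Total = 3

3


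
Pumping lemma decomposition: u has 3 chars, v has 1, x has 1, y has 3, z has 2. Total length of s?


|s| = |u| + |v| + |x| + |y| + |z|
= 3 + 1 + 1 + 3 + 2
= 4 + 1 + 5
= 5 + 5
= 10

10


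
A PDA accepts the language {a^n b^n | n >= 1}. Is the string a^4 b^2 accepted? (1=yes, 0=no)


Language requires equal numbers of a's and b's
PDA pushes for each 'a', pops for each 'b'
Number of a's = 4
Number of b's = 2
4 != 2 -> Reject

0


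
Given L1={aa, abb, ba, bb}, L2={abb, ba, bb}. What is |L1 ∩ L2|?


L1 = {aa, abb, ba, bb}
L2 = {abb, ba, bb}
Checking each string in L1 against L2:
  'aa': in L2? No
  'abb': in L2? Yes
  'ba': in L2? Yes
  'bb': in L2? Yes
Intersection = {abb, ba, bb}
|L1 ∩ L2| = 3

3


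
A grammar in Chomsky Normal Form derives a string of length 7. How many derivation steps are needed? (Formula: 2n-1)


Chomsky Normal Form derivation:
String length n = 7
Each step either:
  - Splits a nonterminal into two (n-1 such steps)
  - Converts a nonterminal to terminal (n such steps)
Total = (n-1) + n = 2n - 1
= 2(7) - 1
= 14 - 1
= 13

13


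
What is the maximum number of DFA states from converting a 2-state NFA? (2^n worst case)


NFA has 2 states
Subset construction: each DFA state = subset of NFA states
Maximum subsets = 2^2
2^2 = 4

4


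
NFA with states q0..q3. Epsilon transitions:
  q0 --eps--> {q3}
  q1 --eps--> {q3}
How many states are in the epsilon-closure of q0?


Starting from q0
Initialize closure = {q0}
Follow epsilon from q0 -> add q3
Final closure: {q0, q3}
Size = 2

2


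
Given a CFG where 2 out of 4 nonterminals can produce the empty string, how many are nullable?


Nonterminals: {S, A, B, C}
A nonterminal is nullable if it can derive epsilon
Counting nullable nonterminals: 2
Total nullable = 2

2


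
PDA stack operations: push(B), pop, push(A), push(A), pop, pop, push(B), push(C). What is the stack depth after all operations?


Tracing stack operations:
  push(B) -> stack = [B], depth=1
  pop -> removed B, stack = [], depth=0
  push(A) -> stack = [A], depth=1
  push(A) -> stack = [A,A], depth=2
  pop -> removed A, stack = [A], depth=1
  pop -> removed A, stack = [], depth=0
  push(B) -> stack = [B], depth=1
  push(C) -> stack = [B,C], depth=2
Final depth = 2

2


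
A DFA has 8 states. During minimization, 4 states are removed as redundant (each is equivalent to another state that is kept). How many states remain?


Original DFA: 8 states
Redundant states removed: 4
Minimized states = original - removed
= 8 - 4
= 4

4


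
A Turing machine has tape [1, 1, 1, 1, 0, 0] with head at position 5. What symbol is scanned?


Tape: [1, 1, 1, 1, 0, 0]
Positions: 0 1 2 3 4 5
Values:    1 1 1 1 0 0
Head at position 5
tape[5] = 0

0


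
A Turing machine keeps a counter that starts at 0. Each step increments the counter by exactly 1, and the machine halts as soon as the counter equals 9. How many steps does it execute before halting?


Counter starts at 0. Counting sequence:
  Step 1: counter = 1
  Step 2: counter = 2
  Step 3: counter = 3
  Step 4: counter = 4
  Step 5: counter = 5
  Step 6: counter = 6
  ...
  Step 9: counter = 9
Counter reached 9 -> halt
Total steps = 9

9


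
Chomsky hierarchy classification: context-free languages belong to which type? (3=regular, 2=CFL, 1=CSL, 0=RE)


Chomsky hierarchy levels:
  Type 3: Regular (DFA/NFA/regex)
  Type 2: Context-free (PDA)
  Type 1: Context-sensitive
  Type 0: Recursively enumerable (TM)
'context-free' corresponds to Type 2

2


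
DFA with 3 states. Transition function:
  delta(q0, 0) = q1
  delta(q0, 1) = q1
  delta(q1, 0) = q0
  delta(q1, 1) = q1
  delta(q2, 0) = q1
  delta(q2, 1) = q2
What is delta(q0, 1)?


Looking up transition function:
delta(q0, 1) in the table
Row: q0, Column: 1
Result: q1

q1


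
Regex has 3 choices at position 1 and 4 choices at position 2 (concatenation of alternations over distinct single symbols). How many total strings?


First group: 3 alternatives
Second group: 4 alternatives
Concatenation: each choice from group 1 pairs with each from group 2
Total = 3 x 4 = 12

12


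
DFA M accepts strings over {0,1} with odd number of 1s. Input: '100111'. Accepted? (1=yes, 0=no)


DFA has 2 states: q_even (start, accept=no) and q_odd
Processing string '100111' character by character:
  Position 0: read '1', 1-count=1 -> q_odd
  Position 1: read '0', 1-count=1 -> q_odd (no change)
  Position 2: read '0', 1-count=1 -> q_odd (no change)
  Position 3: read '1', 1-count=2 -> q_even
  Position 4: read '1', 1-count=3 -> q_odd
  Position 5: read '1', 1-count=4 -> q_even
Final state: q_even, total 1s = 4 (even); the DFA requires an odd count -> reject

0


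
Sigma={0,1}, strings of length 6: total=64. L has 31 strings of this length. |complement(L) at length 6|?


Alphabet: {0,1}
String length: 6
Total strings of length 6 = 2^6 = 64
Strings in L = 31
Complement = total - |L|
= 64 - 31
= 33

33


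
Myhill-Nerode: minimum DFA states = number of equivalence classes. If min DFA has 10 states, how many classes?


Myhill-Nerode theorem:
Number of equivalence classes = number of states in minimal DFA
Minimal DFA states = 10
Therefore equivalence classes = 10

10


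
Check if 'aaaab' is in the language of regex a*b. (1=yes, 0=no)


Pattern: a*b
String: 'aaaab'
Pattern requires: zero or more 'a's followed by exactly one 'b'
Found 4 leading 'a's
Remaining: 'b'
Remaining is exactly 'b' -> match
Result: 1

1


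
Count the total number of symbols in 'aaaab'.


String: 'aaaab'
Counting characters:
  'a' appears 4 time(s)
  'b' appears 1 time(s)
Total length = 4 + 1 = 5

5


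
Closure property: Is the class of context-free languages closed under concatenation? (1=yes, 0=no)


CFL closure properties:
  Closed under: union, concatenation, Kleene star
  NOT closed under: intersection, complement
Operation 'concatenation' is in closed list -> Yes (closed)

1


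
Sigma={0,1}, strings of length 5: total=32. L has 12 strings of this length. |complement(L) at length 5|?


Alphabet: {0,1}
String length: 5
Total strings of length 5 = 2^5 = 32
Strings in L = 12
Complement = total - |L|
= 32 - 12
= 20

20


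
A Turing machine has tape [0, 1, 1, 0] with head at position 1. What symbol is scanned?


Tape: [0, 1, 1, 0]
Positions: 0 1 2 3
Values:    0 1 1 0
Head at position 1
tape[1] = 1

1


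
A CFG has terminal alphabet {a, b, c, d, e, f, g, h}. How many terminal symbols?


Terminal symbols: a, b, c, d, e, f, g, h
Counting each: a (#1), b (#2), c (#3), d (#4), e (#5), f (#6), g (#7), h (#8)
Total = 8

8


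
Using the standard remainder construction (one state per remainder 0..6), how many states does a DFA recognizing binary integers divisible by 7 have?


Divisibility by 7 is tracked via the remainder mod 7: 0, 1, ..., 6
The construction assigns one state to each remainder
Number of remainders = 7

7


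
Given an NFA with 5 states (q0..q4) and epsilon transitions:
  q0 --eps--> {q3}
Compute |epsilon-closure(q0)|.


Starting from q0
Initialize closure = {q0}
Follow epsilon from q0 -> add q3
Final closure: {q0, q3}
Size = 2

2


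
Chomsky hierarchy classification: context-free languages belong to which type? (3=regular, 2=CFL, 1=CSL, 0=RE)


Chomsky hierarchy levels:
  Type 3: Regular (DFA/NFA/regex)
  Type 2: Context-free (PDA)
  Type 1: Context-sensitive
  Type 0: Recursively enumerable (TM)
'context-free' corresponds to Type 2

2


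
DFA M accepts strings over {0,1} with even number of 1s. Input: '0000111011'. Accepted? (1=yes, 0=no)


DFA has 2 states: q_even (start, accept=yes) and q_odd
Processing string '0000111011' character by character:
  Position 0: read '0', 1-count=0 -> q_even (no change)
  Position 1: read '0', 1-count=0 -> q_even (no change)
  Position 2: read '0', 1-count=0 -> q_even (no change)
  Position 3: read '0', 1-count=0 -> q_even (no change)
  Position 4: read '1', 1-count=1 -> q_odd
  Position 5: read '1', 1-count=2 -> q_even
  Position 6: read '1', 1-count=3 -> q_odd
  Position 7: read '0', 1-count=3 -> q_odd (no change)
  Position 8: read '1', 1-count=4 -> q_even
  Position 9: read '1', 1-count=5 -> q_odd
Final state: q_odd, total 1s = 5 (odd); the DFA requires an even count -> reject

0


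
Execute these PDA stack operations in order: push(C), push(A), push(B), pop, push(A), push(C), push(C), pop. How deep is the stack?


Tracing stack operations:
  push(C) -> stack = [C], depth=1
  push(A) -> stack = [C,A], depth=2
  push(B) -> stack = [C,A,B], depth=3
  pop -> removed B, stack = [C,A], depth=2
  push(A) -> stack = [C,A,A], depth=3
  push(C) -> stack = [C,A,A,C], depth=4
  push(C) -> stack = [C,A,A,C,C], depth=5
  pop -> removed C, stack = [C,A,A,C], depth=4
Final depth = 4

4


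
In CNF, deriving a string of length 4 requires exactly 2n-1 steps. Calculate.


Chomsky Normal Form derivation:
String length n = 4
Each step either:
  - Splits a nonterminal into two (n-1 such steps)
  - Converts a nonterminal to terminal (n such steps)
Total = (n-1) + n = 2n - 1
= 2(4) - 1
= 8 - 1
= 7

7


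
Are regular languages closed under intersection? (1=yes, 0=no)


Regular languages are closed under all standard operations:
- Union: Yes (product construction)
- Intersection: Yes (product construction)
- Complement: Yes (swap accept/reject)
- Concatenation: Yes (NFA construction)
Operation: intersection -> Closed

1


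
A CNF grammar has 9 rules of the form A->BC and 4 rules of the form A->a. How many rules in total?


CNF allows two rule forms:
  A -> BC (binary): 9 rules
  A -> a (terminal): 4 rules
Total = 9 + 4 = 13

13


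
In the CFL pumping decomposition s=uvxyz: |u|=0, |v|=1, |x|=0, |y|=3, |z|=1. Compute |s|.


|s| = |u| + |v| + |x| + |y| + |z|
= 0 + 1 + 0 + 3 + 1
= 1 + 0 + 4
= 1 + 4
= 5

5


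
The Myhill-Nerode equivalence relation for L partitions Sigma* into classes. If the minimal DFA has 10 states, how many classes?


Myhill-Nerode theorem:
Number of equivalence classes = number of states in minimal DFA
Minimal DFA states = 10
Therefore equivalence classes = 10

10


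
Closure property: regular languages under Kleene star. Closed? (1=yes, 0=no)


Regular languages are closed under:
- Union (DFA product construction)
- Intersection (DFA product construction)
- Complement (swap accept/reject states)
- Concatenation (NFA construction)
- Kleene star (NFA construction)
Kleene star is in this list
Therefore: closed

1


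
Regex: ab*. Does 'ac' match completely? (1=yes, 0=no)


Pattern: ab*
String: 'ac'
Pattern requires: exactly one 'a' followed by zero or more 'b's
First char is 'a' -> OK
Rest 'c': all b's? No
Result: 0

0


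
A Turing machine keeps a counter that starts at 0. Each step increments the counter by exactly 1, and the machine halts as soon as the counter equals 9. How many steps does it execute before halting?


Counter starts at 0. Counting sequence:
  Step 1: counter = 1
  Step 2: counter = 2
  Step 3: counter = 3
  Step 4: counter = 4
  Step 5: counter = 5
  Step 6: counter = 6
  ...
  Step 9: counter = 9
Counter reached 9 -> halt
Total steps = 9

9


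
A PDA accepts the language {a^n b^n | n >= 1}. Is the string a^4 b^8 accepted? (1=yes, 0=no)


Language requires equal numbers of a's and b's
PDA pushes for each 'a', pops for each 'b'
Number of a's = 4
Number of b's = 8
4 != 8 -> Reject

0


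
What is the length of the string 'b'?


String: 'b'
Counting characters:
  'b' appears 1 time(s)
Total length = 0 + 1 = 1

1


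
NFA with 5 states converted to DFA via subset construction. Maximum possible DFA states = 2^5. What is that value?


NFA has 5 states
Subset construction: each DFA state = subset of NFA states
Maximum subsets = 2^5
2^5 = 32

32


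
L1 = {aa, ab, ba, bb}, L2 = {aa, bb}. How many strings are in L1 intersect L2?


L1 = {aa, ab, ba, bb}
L2 = {aa, bb}
Checking each string in L1 against L2:
  'aa': in L2? Yes
  'ab': in L2? No
  'ba': in L2? No
  'bb': in L2? Yes
Intersection = {aa, bb}
|L1 ∩ L2| = 2

2


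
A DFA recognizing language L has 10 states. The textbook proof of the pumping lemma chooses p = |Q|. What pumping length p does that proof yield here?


Pumping lemma for regular languages (standard proof):
Take p = |Q|, the number of DFA states.
Any string of length >= |Q| passes through |Q|+1 states while reading its first |Q| symbols,
so by pigeonhole some state repeats, giving the loop that can be pumped.
Here |Q| = 10
Therefore the proof uses p = 10

10


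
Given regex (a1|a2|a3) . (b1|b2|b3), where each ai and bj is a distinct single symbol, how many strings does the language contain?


First group: 3 alternatives
Second group: 3 alternatives
Concatenation: each choice from group 1 pairs with each from group 2
Total = 3 x 3 = 9

9


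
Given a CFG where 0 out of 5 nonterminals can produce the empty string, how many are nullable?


Nonterminals: {S, A, B, C, D}
A nonterminal is nullable if it can derive epsilon
Counting nullable nonterminals: 0
Total nullable = 0

0


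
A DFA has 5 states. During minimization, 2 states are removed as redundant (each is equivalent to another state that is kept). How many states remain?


Original DFA: 5 states
Redundant states removed: 2
Minimized states = original - removed
= 5 - 2
= 3

3


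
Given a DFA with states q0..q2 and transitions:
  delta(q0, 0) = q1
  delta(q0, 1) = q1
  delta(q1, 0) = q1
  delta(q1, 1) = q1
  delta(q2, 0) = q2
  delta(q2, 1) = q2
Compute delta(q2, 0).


Looking up transition function:
delta(q2, 0) in the table
Row: q2, Column: 0
Result: q2

q2


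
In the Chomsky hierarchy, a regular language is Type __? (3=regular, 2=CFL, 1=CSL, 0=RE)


Chomsky hierarchy levels:
  Type 3: Regular (DFA/NFA/regex)
  Type 2: Context-free (PDA)
  Type 1: Context-sensitive
  Type 0: Recursively enumerable (TM)
'regular' corresponds to Type 3

3


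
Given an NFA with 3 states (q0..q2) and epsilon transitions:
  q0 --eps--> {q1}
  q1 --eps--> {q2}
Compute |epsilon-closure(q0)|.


Starting from q0
Initialize closure = {q0}
Follow epsilon from q0 -> add q1
Follow epsilon from q1 -> add q2
Final closure: {q0, q1, q2}
Size = 3

3


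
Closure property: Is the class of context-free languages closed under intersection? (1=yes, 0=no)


CFL closure properties:
  Closed under: union, concatenation, Kleene star
  NOT closed under: intersection, complement
Operation 'intersection' is in not-closed list -> No (not closed)

0


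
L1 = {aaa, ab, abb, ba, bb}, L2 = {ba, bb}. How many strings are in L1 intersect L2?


L1 = {aaa, ab, abb, ba, bb}
L2 = {ba, bb}
Checking each string in L1 against L2:
  'aaa': in L2? No
  'ab': in L2? No
  'abb': in L2? No
  'ba': in L2? Yes
  'bb': in L2? Yes
Intersection = {ba, bb}
|L1 ∩ L2| = 2

2


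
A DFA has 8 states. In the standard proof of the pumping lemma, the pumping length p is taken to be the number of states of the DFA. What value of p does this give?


Pumping lemma for regular languages (standard proof):
Take p = |Q|, the number of DFA states.
Any string of length >= |Q| passes through |Q|+1 states while reading its first |Q| symbols,
so by pigeonhole some state repeats, giving the loop that can be pumped.
Here |Q| = 8
Therefore the proof uses p = 8

8


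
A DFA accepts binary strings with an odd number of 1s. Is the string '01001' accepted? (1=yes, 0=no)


DFA has 2 states: q_even (start, accept=no) and q_odd
Processing string '01001' character by character:
  Position 0: read '0', 1-count=0 -> q_even (no change)
  Position 1: read '1', 1-count=1 -> q_odd
  Position 2: read '0', 1-count=1 -> q_odd (no change)
  Position 3: read '0', 1-count=1 -> q_odd (no change)
  Position 4: read '1', 1-count=2 -> q_even
Final state: q_even, total 1s = 2 (even); the DFA requires an odd count -> reject

0


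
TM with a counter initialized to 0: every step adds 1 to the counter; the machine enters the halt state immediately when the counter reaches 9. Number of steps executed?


Counter starts at 0. Counting sequence:
  Step 1: counter = 1
  Step 2: counter = 2
  Step 3: counter = 3
  Step 4: counter = 4
  Step 5: counter = 5
  Step 6: counter = 6
  ...
  Step 9: counter = 9
Counter reached 9 -> halt
Total steps = 9

9


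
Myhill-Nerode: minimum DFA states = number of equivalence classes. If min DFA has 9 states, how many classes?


Myhill-Nerode theorem:
Number of equivalence classes = number of states in minimal DFA
Minimal DFA states = 9
Therefore equivalence classes = 9

9


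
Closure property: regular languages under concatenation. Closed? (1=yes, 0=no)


Regular languages are closed under:
- Union (DFA product construction)
- Intersection (DFA product construction)
- Complement (swap accept/reject states)
- Concatenation (NFA construction)
- Kleene star (NFA construction)
concatenation is in this list
Therefore: closed

1


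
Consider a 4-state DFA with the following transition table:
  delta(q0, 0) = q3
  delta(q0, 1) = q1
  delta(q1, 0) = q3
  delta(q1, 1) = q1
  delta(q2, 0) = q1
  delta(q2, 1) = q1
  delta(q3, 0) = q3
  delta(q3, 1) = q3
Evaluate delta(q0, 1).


Looking up transition function:
delta(q0, 1) in the table
Row: q0, Column: 1
Result: q1

q1


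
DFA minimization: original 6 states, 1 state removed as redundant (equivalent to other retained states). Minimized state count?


Original DFA: 6 states
Redundant states removed: 1
Minimized states = original - removed
= 6 - 1
= 5

5


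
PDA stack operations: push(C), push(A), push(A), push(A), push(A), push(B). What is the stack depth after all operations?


Tracing stack operations:
  push(C) -> stack = [C], depth=1
  push(A) -> stack = [C,A], depth=2
  push(A) -> stack = [C,A,A], depth=3
  push(A) -> stack = [C,A,A,A], depth=4
  push(A) -> stack = [C,A,A,A,A], depth=5
  push(B) -> stack = [C,A,A,A,A,B], depth=6
Final depth = 6

6


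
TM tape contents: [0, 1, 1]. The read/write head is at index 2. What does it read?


Tape: [0, 1, 1]
Positions: 0 1 2
Values:    0 1 1
Head at position 2
tape[2] = 1

1


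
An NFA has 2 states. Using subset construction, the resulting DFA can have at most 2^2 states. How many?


NFA has 2 states
Subset construction: each DFA state = subset of NFA states
Maximum subsets = 2^2
2^2 = 4

4


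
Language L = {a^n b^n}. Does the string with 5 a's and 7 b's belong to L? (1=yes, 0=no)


Language requires equal numbers of a's and b's
PDA pushes for each 'a', pops for each 'b'
Number of a's = 5
Number of b's = 7
5 != 7 -> Reject

0


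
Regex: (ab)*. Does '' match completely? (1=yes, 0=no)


Pattern: (ab)*
String: ''
Pattern requires: zero or more repetitions of 'ab'
Pairs: []
All pairs are 'ab'? Yes
Result: 1

1


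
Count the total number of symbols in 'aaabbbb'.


String: 'aaabbbb'
Counting characters:
  'a' appears 3 time(s)
  'b' appears 4 time(s)
Total length = 3 + 4 = 7

7


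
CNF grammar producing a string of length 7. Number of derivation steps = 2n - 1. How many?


Chomsky Normal Form derivation:
String length n = 7
Each step either:
  - Splits a nonterminal into two (n-1 such steps)
  - Converts a nonterminal to terminal (n such steps)
Total = (n-1) + n = 2n - 1
= 2(7) - 1
= 14 - 1
= 13

13


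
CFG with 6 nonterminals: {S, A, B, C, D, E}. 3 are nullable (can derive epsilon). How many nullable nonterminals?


Nonterminals: {S, A, B, C, D, E}
A nonterminal is nullable if it can derive epsilon
Counting nullable nonterminals: 3
Total nullable = 3

3


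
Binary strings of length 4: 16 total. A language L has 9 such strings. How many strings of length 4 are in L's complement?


Alphabet: {0,1}
String length: 4
Total strings of length 4 = 2^4 = 16
Strings in L = 9
Complement = total - |L|
= 16 - 9
= 7

7


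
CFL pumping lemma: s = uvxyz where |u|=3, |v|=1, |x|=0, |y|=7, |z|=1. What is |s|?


|s| = |u| + |v| + |x| + |y| + |z|
= 3 + 1 + 0 + 7 + 1
= 4 + 0 + 8
= 4 + 8
= 12

12


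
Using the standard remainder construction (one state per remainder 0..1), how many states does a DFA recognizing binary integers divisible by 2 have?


Divisibility by 2 is tracked via the remainder mod 2: 0, 1, ..., 1
The construction assigns one state to each remainder
Number of remainders = 2

2


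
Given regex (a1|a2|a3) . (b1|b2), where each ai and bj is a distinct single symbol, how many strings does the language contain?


First group: 3 alternatives
Second group: 2 alternatives
Concatenation: each choice from group 1 pairs with each from group 2
Total = 3 x 2 = 6

6


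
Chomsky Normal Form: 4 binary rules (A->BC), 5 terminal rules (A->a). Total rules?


CNF allows two rule forms:
  A -> BC (binary): 4 rules
  A -> a (terminal): 5 rules
Total = 4 + 5 = 9

9


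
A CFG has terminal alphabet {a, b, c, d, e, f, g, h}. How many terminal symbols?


Terminal symbols: a, b, c, d, e, f, g, h
Counting each: a (#1), b (#2), c (#3), d (#4), e (#5), f (#6), g (#7), h (#8)
Total = 8

8


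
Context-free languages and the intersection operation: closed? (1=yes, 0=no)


CFL closure properties:
  Closed under: union, concatenation, Kleene star
  NOT closed under: intersection, complement
Operation 'intersection' is in not-closed list -> No (not closed)

0


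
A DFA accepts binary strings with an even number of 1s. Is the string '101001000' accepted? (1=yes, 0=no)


DFA has 2 states: q_even (start, accept=yes) and q_odd
Processing string '101001000' character by character:
  Position 0: read '1', 1-count=1 -> q_odd
  Position 1: read '0', 1-count=1 -> q_odd (no change)
  Position 2: read '1', 1-count=2 -> q_even
  Position 3: read '0', 1-count=2 -> q_even (no change)
  Position 4: read '0', 1-count=2 -> q_even (no change)
  Position 5: read '1', 1-count=3 -> q_odd
  Position 6: read '0', 1-count=3 -> q_odd (no change)
  Position 7: read '0', 1-count=3 -> q_odd (no change)
  Position 8: read '0', 1-count=3 -> q_odd (no change)
Final state: q_odd, total 1s = 3 (odd); the DFA requires an even count -> reject

0


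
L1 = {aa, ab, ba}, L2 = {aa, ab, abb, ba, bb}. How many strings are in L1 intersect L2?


L1 = {aa, ab, ba}
L2 = {aa, ab, abb, ba, bb}
Checking each string in L1 against L2:
  'aa': in L2? Yes
  'ab': in L2? Yes
  'ba': in L2? Yes
Intersection = {aa, ab, ba}
|L1 ∩ L2| = 3

3


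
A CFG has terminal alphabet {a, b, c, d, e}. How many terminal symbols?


Terminal symbols: a, b, c, d, e
Counting each: a (#1), b (#2), c (#3), d (#4), e (#5)
Total = 5

5


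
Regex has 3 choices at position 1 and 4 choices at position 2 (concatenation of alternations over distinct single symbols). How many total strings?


First group: 3 alternatives
Second group: 4 alternatives
Concatenation: each choice from group 1 pairs with each from group 2
Total = 3 x 4 = 12

12


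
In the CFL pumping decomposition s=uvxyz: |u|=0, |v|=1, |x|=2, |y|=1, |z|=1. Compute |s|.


|s| = |u| + |v| + |x| + |y| + |z|
= 0 + 1 + 2 + 1 + 1
= 1 + 2 + 2
= 3 + 2
= 5

5


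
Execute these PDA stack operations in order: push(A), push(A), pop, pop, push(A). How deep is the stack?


Tracing stack operations:
  push(A) -> stack = [A], depth=1
  push(A) -> stack = [A,A], depth=2
  pop -> removed A, stack = [A], depth=1
  pop -> removed A, stack = [], depth=0
  push(A) -> stack = [A], depth=1
Final depth = 1

1


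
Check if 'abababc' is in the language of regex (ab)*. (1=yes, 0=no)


Pattern: (ab)*
String: 'abababc'
Pattern requires: zero or more repetitions of 'ab'
Length 7 is odd -> cannot be (ab)* -> no match
Result: 0

0


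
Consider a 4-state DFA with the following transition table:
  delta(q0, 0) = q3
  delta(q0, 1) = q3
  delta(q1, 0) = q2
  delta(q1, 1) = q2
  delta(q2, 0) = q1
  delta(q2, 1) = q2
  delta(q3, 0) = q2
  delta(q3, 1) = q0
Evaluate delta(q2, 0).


Looking up transition function:
delta(q2, 0) in the table
Row: q2, Column: 0
Result: q1

q1


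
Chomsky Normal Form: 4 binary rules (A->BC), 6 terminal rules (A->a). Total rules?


CNF allows two rule forms:
  A -> BC (binary): 4 rules
  A -> a (terminal): 6 rules
Total = 4 + 6 = 10

10


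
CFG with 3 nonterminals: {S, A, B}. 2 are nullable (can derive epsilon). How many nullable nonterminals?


Nonterminals: {S, A, B}
A nonterminal is nullable if it can derive epsilon
Counting nullable nonterminals: 2
Total nullable = 2

2


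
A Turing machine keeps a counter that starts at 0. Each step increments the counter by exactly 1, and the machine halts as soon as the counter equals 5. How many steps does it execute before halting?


Counter starts at 0. Counting sequence:
  Step 1: counter = 1
  Step 2: counter = 2
  Step 3: counter = 3
  Step 4: counter = 4
  Step 5: counter = 5
Counter reached 5 -> halt
Total steps = 5

5


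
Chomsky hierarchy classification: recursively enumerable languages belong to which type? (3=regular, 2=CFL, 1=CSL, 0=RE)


Chomsky hierarchy levels:
  Type 3: Regular (DFA/NFA/regex)
  Type 2: Context-free (PDA)
  Type 1: Context-sensitive
  Type 0: Recursively enumerable (TM)
'recursively enumerable' corresponds to Type 0

0


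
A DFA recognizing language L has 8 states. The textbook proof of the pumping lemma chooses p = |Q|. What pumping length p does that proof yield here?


Pumping lemma for regular languages (standard proof):
Take p = |Q|, the number of DFA states.
Any string of length >= |Q| passes through |Q|+1 states while reading its first |Q| symbols,
so by pigeonhole some state repeats, giving the loop that can be pumped.
Here |Q| = 8
Therefore the proof uses p = 8

8


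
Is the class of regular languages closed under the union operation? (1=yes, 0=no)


Regular languages are closed under:
- Union (DFA product construction)
- Intersection (DFA product construction)
- Complement (swap accept/reject states)
- Concatenation (NFA construction)
- Kleene star (NFA construction)
union is in this list
Therefore: closed

1


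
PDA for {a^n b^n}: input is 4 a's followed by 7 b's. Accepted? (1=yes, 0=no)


Language requires equal numbers of a's and b's
PDA pushes for each 'a', pops for each 'b'
Number of a's = 4
Number of b's = 7
4 != 7 -> Reject

0


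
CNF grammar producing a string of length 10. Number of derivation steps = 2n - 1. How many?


Chomsky Normal Form derivation:
String length n = 10
Each step either:
  - Splits a nonterminal into two (n-1 such steps)
  - Converts a nonterminal to terminal (n such steps)
Total = (n-1) + n = 2n - 1
= 2(10) - 1
= 20 - 1
= 19

19
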